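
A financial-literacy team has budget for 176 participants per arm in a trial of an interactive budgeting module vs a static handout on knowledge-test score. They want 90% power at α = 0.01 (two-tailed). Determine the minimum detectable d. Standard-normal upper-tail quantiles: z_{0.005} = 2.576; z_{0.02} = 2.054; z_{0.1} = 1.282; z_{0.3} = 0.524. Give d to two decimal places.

d_min ≈ 0.41

For two independent groups of n = 176 each: d_min = (z_{α/2} + z_β)·√(2/n).
z-sum = 2.576 + 1.282 = 3.858.
d_min = 3.858 × √(2/176) = 3.858 × 0.1066 = 0.411.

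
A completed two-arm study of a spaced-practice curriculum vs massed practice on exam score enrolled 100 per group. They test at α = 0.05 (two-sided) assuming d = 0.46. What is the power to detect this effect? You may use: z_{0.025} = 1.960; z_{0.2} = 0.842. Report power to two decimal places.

For two equal groups, power = Φ(d·√(n/2) − z_{α/2}).
d·√(n/2) = 0.46 × √(100/2) = 0.46 × 7.071 = 3.253.
z_β = 3.253 − 1.960 = 1.293.
Power = Φ(1.293) = 0.902.

power ≈ 0.90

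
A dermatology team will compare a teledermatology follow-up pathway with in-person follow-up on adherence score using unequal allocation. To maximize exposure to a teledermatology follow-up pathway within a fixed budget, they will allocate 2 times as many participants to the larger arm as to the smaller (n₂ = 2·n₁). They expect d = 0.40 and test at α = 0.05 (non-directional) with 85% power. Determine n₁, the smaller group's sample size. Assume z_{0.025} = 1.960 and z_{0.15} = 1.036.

n₁ = 85

With allocation ratio k = n₂/n₁ = 2, Var(x̄₁−x̄₂) = σ²(1/n₁ + 1/(k·n₁)) = σ²·(k+1)/(k·n₁).
So n₁ = (1 + 1/k)·((z_{α/2} + z_β)/d)² = 1.500 × (2.996/0.40)².
n₁ = 1.500 × 56.10 = 84.2.
Round up: n₁ = 85, giving n₂ = 2 × 85 = 170.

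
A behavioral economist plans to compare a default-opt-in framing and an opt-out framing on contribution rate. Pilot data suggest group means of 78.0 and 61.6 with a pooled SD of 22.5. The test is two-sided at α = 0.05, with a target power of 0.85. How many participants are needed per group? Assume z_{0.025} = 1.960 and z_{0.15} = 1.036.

n = 34 per group

Cohen's d = |M₁ − M₂| / SD_pooled = |78.0 − 61.6| / 22.5 = 16.4 / 22.5 = 0.729.
For two independent groups with equal n: n = 2·((z_{α/2} + z_β) / d)².
z_{α/2} + z_β = 1.960 + 1.036 = 2.996.
n = 2 × (2.996 / 0.729)² = 2 × 4.110² = 2 × 16.89 = 33.8.
Round up to the next whole participant.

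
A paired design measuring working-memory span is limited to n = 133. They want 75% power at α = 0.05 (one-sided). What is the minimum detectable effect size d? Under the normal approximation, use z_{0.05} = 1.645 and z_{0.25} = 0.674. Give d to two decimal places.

For a single sample (or paired design) of n = 133: d_min = (z_{α} + z_β)/√n.
z-sum = 1.645 + 0.674 = 2.319.
d_min = 2.319 / √133 = 2.319 / 11.533 = 0.201.

d_min ≈ 0.20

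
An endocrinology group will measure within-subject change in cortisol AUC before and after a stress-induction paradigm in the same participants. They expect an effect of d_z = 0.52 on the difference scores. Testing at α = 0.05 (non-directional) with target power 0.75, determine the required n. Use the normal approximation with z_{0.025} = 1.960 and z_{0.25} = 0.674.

For a paired (one-sample on differences) test: n = ((z_{α/2} + z_β) / d)².
z_{α/2} + z_β = 1.960 + 0.674 = 2.634.
n = (2.634 / 0.52)² = 5.065² = 25.66.
Round up.

n = 26 pairs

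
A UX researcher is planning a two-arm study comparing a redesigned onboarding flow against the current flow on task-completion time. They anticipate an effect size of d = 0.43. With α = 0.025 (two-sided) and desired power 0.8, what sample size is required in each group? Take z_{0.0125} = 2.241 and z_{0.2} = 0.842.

n = 103 per group

For two independent groups with equal n: n = 2·((z_{α/2} + z_β) / d)².
z_{α/2} + z_β = 2.241 + 0.842 = 3.083.
n = 2 × (3.083 / 0.43)² = 2 × 7.170² = 2 × 51.41 = 102.8.
Round up to the next whole participant.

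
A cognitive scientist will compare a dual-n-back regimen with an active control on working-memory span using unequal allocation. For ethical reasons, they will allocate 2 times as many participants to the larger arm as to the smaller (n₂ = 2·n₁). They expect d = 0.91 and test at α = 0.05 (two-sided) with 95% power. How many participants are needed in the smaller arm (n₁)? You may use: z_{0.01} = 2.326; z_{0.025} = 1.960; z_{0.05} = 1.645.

n₁ = 24

With allocation ratio k = n₂/n₁ = 2, Var(x̄₁−x̄₂) = σ²(1/n₁ + 1/(k·n₁)) = σ²·(k+1)/(k·n₁).
So n₁ = (1 + 1/k)·((z_{α/2} + z_β)/d)² = 1.500 × (3.605/0.91)².
n₁ = 1.500 × 15.69 = 23.5.
Round up: n₁ = 24, giving n₂ = 2 × 24 = 48.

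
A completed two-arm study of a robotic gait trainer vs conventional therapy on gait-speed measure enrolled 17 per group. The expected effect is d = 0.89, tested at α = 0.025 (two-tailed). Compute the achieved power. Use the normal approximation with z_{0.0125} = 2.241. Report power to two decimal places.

power ≈ 0.64

For two equal groups, power = Φ(d·√(n/2) − z_{α/2}).
d·√(n/2) = 0.89 × √(17/2) = 0.89 × 2.915 = 2.595.
z_β = 2.595 − 2.241 = 0.354.
Power = Φ(0.354) = 0.638.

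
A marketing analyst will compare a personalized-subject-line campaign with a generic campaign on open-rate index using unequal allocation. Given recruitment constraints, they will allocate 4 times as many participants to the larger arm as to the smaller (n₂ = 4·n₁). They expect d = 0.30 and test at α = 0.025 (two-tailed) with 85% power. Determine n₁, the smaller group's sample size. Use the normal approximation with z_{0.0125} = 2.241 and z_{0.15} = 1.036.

n₁ = 150

With allocation ratio k = n₂/n₁ = 4, Var(x̄₁−x̄₂) = σ²(1/n₁ + 1/(k·n₁)) = σ²·(k+1)/(k·n₁).
So n₁ = (1 + 1/k)·((z_{α/2} + z_β)/d)² = 1.250 × (3.277/0.30)².
n₁ = 1.250 × 119.32 = 149.1.
Round up: n₁ = 150, giving n₂ = 4 × 150 = 600.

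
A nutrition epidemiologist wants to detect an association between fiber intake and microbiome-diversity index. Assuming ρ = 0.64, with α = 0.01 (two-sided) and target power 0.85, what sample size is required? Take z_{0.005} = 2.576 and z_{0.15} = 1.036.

n = 26

Fisher's z: C = ½·ln((1+r)/(1−r)) = ½·ln(4.5556) = 0.7582.
n = ((z_{α/2} + z_β)/C)² + 3.
(2.576 + 1.036) / 0.7582 = 3.612 / 0.7582 = 4.764.
n = 4.764² + 3 = 22.69 + 3 = 25.7.
Round up.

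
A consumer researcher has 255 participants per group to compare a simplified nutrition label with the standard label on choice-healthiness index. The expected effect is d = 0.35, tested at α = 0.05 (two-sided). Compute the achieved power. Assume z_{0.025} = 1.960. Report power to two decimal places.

For two equal groups, power = Φ(d·√(n/2) − z_{α/2}).
d·√(n/2) = 0.35 × √(255/2) = 0.35 × 11.292 = 3.952.
z_β = 3.952 − 1.960 = 1.992.
Power = Φ(1.992) = 0.977.

power ≈ 0.98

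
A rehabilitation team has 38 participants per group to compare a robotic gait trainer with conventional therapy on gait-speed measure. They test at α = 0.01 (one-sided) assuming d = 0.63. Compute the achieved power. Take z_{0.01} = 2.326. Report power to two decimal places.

For two equal groups, power = Φ(d·√(n/2) − z_{α}).
d·√(n/2) = 0.63 × √(38/2) = 0.63 × 4.359 = 2.746.
z_β = 2.746 − 2.326 = 0.420.
Power = Φ(0.420) = 0.663.

power ≈ 0.66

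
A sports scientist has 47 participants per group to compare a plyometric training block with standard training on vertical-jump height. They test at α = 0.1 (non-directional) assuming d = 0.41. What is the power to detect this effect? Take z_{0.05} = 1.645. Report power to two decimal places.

power ≈ 0.63

For two equal groups, power = Φ(d·√(n/2) − z_{α/2}).
d·√(n/2) = 0.41 × √(47/2) = 0.41 × 4.848 = 1.988.
z_β = 1.988 − 1.645 = 0.343.
Power = Φ(0.343) = 0.634.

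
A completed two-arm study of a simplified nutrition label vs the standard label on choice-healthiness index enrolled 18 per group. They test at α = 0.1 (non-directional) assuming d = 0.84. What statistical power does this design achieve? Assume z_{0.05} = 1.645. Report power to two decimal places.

For two equal groups, power = Φ(d·√(n/2) − z_{α/2}).
d·√(n/2) = 0.84 × √(18/2) = 0.84 × 3.000 = 2.520.
z_β = 2.520 − 1.645 = 0.875.
Power = Φ(0.875) = 0.809.

power ≈ 0.81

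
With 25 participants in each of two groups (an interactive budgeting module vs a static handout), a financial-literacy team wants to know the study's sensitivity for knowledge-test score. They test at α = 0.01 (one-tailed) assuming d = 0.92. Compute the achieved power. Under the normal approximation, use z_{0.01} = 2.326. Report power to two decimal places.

For two equal groups, power = Φ(d·√(n/2) − z_{α}).
d·√(n/2) = 0.92 × √(25/2) = 0.92 × 3.536 = 3.253.
z_β = 3.253 − 2.326 = 0.927.
Power = Φ(0.927) = 0.823.

power ≈ 0.82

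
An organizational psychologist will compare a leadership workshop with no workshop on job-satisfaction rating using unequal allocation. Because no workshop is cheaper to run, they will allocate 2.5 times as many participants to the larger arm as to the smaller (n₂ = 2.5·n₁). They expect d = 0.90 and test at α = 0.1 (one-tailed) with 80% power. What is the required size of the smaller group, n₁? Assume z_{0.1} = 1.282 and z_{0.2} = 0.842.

With allocation ratio k = n₂/n₁ = 2.5, Var(x̄₁−x̄₂) = σ²(1/n₁ + 1/(k·n₁)) = σ²·(k+1)/(k·n₁).
So n₁ = (1 + 1/k)·((z_{α} + z_β)/d)² = 1.400 × (2.124/0.90)².
n₁ = 1.400 × 5.57 = 7.8.
Round up: n₁ = 8, giving n₂ = 2.5 × 8 = 20.

n₁ = 8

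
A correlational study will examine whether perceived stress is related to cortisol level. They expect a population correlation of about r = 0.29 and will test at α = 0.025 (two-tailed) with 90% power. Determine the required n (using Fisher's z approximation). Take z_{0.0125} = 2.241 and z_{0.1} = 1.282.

n = 143

Fisher's z: C = ½·ln((1+r)/(1−r)) = ½·ln(1.8169) = 0.2986.
n = ((z_{α/2} + z_β)/C)² + 3.
(2.241 + 1.282) / 0.2986 = 3.523 / 0.2986 = 11.798.
n = 11.798² + 3 = 139.20 + 3 = 142.2.
Round up.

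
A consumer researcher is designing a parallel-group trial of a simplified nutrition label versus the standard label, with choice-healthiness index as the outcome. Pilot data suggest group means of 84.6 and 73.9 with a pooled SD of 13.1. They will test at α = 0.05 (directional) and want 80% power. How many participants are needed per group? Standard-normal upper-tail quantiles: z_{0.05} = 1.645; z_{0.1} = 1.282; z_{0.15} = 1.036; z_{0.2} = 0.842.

Cohen's d = |M₁ − M₂| / SD_pooled = |84.6 − 73.9| / 13.1 = 10.7 / 13.1 = 0.817.
For two independent groups with equal n: n = 2·((z_{α} + z_β) / d)².
z_{α} + z_β = 1.645 + 0.842 = 2.487.
n = 2 × (2.487 / 0.817)² = 2 × 3.044² = 2 × 9.27 = 18.5.
Round up to the next whole participant.

n = 19 per group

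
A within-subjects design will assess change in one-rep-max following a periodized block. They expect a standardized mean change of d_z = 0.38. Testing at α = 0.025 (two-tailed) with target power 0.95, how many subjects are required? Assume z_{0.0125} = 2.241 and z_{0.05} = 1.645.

n = 105 pairs

For a paired (one-sample on differences) test: n = ((z_{α/2} + z_β) / d)².
z_{α/2} + z_β = 2.241 + 1.645 = 3.886.
n = (3.886 / 0.38)² = 10.226² = 104.58.
Round up.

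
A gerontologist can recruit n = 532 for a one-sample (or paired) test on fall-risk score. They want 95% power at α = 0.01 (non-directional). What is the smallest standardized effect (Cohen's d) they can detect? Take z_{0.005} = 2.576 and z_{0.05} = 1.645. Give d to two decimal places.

d_min ≈ 0.18

For a single sample (or paired design) of n = 532: d_min = (z_{α/2} + z_β)/√n.
z-sum = 2.576 + 1.645 = 4.221.
d_min = 4.221 / √532 = 4.221 / 23.065 = 0.183.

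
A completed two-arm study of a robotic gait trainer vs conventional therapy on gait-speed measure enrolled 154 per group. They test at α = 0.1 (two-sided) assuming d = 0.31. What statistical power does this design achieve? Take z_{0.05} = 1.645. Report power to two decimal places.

power ≈ 0.86

For two equal groups, power = Φ(d·√(n/2) − z_{α/2}).
d·√(n/2) = 0.31 × √(154/2) = 0.31 × 8.775 = 2.720.
z_β = 2.720 − 1.645 = 1.075.
Power = Φ(1.075) = 0.859.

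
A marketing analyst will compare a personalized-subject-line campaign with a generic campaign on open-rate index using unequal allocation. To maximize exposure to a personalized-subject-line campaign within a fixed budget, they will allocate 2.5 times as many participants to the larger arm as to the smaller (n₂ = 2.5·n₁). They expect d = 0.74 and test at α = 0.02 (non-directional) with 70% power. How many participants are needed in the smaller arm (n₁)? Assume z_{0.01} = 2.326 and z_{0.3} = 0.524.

With allocation ratio k = n₂/n₁ = 2.5, Var(x̄₁−x̄₂) = σ²(1/n₁ + 1/(k·n₁)) = σ²·(k+1)/(k·n₁).
So n₁ = (1 + 1/k)·((z_{α/2} + z_β)/d)² = 1.400 × (2.850/0.74)².
n₁ = 1.400 × 14.83 = 20.8.
Round up: n₁ = 21, giving n₂ = ⌈2.5 × 21⌉ = ⌈52.5⌉ = 53.

n₁ = 21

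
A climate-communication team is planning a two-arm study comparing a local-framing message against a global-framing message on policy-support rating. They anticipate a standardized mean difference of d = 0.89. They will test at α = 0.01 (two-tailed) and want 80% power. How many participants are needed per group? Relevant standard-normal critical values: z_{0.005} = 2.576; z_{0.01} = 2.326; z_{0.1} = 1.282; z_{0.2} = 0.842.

n = 30 per group

For two independent groups with equal n: n = 2·((z_{α/2} + z_β) / d)².
z_{α/2} + z_β = 2.576 + 0.842 = 3.418.
n = 2 × (3.418 / 0.89)² = 2 × 3.840² = 2 × 14.75 = 29.5.
Round up to the next whole participant.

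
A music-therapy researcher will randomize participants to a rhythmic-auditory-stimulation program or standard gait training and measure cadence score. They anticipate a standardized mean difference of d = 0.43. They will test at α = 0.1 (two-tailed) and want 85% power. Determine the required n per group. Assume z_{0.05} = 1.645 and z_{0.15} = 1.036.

n = 78 per group

For two independent groups with equal n: n = 2·((z_{α/2} + z_β) / d)².
z_{α/2} + z_β = 1.645 + 1.036 = 2.681.
n = 2 × (2.681 / 0.43)² = 2 × 6.235² = 2 × 38.87 = 77.7.
Round up to the next whole participant.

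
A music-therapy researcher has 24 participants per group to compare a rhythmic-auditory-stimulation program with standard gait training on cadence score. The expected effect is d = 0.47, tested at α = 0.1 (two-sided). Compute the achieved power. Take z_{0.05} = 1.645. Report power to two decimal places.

power ≈ 0.49

For two equal groups, power = Φ(d·√(n/2) − z_{α/2}).
d·√(n/2) = 0.47 × √(24/2) = 0.47 × 3.464 = 1.628.
z_β = 1.628 − 1.645 = -0.017.
Power = Φ(-0.017) = 0.493.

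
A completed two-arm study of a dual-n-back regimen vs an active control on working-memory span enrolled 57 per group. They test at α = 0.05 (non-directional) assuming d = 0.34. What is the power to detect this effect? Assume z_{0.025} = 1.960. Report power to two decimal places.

power ≈ 0.44

For two equal groups, power = Φ(d·√(n/2) − z_{α/2}).
d·√(n/2) = 0.34 × √(57/2) = 0.34 × 5.339 = 1.815.
z_β = 1.815 − 1.960 = -0.145.
Power = Φ(-0.145) = 0.442.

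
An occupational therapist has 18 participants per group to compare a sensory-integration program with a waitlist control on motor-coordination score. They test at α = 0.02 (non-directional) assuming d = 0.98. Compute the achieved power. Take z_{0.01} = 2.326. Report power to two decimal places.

For two equal groups, power = Φ(d·√(n/2) − z_{α/2}).
d·√(n/2) = 0.98 × √(18/2) = 0.98 × 3.000 = 2.940.
z_β = 2.940 − 2.326 = 0.614.
Power = Φ(0.614) = 0.730.

power ≈ 0.73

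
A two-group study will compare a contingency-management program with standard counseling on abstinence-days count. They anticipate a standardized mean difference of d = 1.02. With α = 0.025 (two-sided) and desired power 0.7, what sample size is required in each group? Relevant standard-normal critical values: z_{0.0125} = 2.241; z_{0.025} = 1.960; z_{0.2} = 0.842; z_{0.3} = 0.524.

For two independent groups with equal n: n = 2·((z_{α/2} + z_β) / d)².
z_{α/2} + z_β = 2.241 + 0.524 = 2.765.
n = 2 × (2.765 / 1.02)² = 2 × 2.711² = 2 × 7.35 = 14.7.
Round up to the next whole participant.

n = 15 per group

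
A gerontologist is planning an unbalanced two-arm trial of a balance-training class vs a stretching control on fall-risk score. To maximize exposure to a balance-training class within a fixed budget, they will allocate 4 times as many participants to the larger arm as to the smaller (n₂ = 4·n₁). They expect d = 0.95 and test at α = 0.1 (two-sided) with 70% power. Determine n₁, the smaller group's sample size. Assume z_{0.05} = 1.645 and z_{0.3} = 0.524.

n₁ = 7

With allocation ratio k = n₂/n₁ = 4, Var(x̄₁−x̄₂) = σ²(1/n₁ + 1/(k·n₁)) = σ²·(k+1)/(k·n₁).
So n₁ = (1 + 1/k)·((z_{α/2} + z_β)/d)² = 1.250 × (2.169/0.95)².
n₁ = 1.250 × 5.21 = 6.5.
Round up: n₁ = 7, giving n₂ = 4 × 7 = 28.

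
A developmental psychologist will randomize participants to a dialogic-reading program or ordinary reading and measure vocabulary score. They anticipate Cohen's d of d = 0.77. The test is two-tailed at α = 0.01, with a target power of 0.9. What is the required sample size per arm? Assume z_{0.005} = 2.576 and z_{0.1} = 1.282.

For two independent groups with equal n: n = 2·((z_{α/2} + z_β) / d)².
z_{α/2} + z_β = 2.576 + 1.282 = 3.858.
n = 2 × (3.858 / 0.77)² = 2 × 5.010² = 2 × 25.10 = 50.2.
Round up to the next whole participant.

n = 51 per group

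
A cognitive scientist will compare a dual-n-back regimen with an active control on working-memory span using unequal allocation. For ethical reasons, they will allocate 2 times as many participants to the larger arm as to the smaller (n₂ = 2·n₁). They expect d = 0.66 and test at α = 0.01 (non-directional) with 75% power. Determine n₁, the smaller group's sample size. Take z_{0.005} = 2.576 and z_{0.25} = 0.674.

With allocation ratio k = n₂/n₁ = 2, Var(x̄₁−x̄₂) = σ²(1/n₁ + 1/(k·n₁)) = σ²·(k+1)/(k·n₁).
So n₁ = (1 + 1/k)·((z_{α/2} + z_β)/d)² = 1.500 × (3.250/0.66)².
n₁ = 1.500 × 24.25 = 36.4.
Round up: n₁ = 37, giving n₂ = 2 × 37 = 74.

n₁ = 37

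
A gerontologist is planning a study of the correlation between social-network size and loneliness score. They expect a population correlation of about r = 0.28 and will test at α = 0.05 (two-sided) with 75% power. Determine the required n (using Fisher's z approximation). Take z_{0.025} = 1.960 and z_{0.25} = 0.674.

n = 87

Fisher's z: C = ½·ln((1+r)/(1−r)) = ½·ln(1.7778) = 0.2877.
n = ((z_{α/2} + z_β)/C)² + 3.
(1.960 + 0.674) / 0.2877 = 2.634 / 0.2877 = 9.155.
n = 9.155² + 3 = 83.82 + 3 = 86.8.
Round up.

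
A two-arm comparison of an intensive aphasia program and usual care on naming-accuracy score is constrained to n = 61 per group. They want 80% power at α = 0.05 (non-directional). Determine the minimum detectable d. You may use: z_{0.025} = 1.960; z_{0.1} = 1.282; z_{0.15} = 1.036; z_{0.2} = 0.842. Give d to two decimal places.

For two independent groups of n = 61 each: d_min = (z_{α/2} + z_β)·√(2/n).
z-sum = 1.960 + 0.842 = 2.802.
d_min = 2.802 × √(2/61) = 2.802 × 0.1811 = 0.507.

d_min ≈ 0.51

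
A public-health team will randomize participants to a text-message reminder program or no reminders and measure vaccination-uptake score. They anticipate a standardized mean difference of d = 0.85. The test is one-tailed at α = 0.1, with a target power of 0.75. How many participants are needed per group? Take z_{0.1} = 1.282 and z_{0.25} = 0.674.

For two independent groups with equal n: n = 2·((z_{α} + z_β) / d)².
z_{α} + z_β = 1.282 + 0.674 = 1.956.
n = 2 × (1.956 / 0.85)² = 2 × 2.301² = 2 × 5.30 = 10.6.
Round up to the next whole participant.

n = 11 per group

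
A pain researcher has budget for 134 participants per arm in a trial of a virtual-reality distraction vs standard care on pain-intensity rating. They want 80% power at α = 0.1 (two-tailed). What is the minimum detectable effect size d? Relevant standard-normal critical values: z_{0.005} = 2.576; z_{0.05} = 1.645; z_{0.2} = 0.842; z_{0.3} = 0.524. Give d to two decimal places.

For two independent groups of n = 134 each: d_min = (z_{α/2} + z_β)·√(2/n).
z-sum = 1.645 + 0.842 = 2.487.
d_min = 2.487 × √(2/134) = 2.487 × 0.1222 = 0.304.

d_min ≈ 0.30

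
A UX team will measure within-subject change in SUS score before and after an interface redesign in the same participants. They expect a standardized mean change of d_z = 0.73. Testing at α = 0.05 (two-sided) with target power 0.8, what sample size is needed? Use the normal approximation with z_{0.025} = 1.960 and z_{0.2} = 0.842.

n = 15 pairs

For a paired (one-sample on differences) test: n = ((z_{α/2} + z_β) / d)².
z_{α/2} + z_β = 1.960 + 0.842 = 2.802.
n = (2.802 / 0.73)² = 3.838² = 14.73.
Round up.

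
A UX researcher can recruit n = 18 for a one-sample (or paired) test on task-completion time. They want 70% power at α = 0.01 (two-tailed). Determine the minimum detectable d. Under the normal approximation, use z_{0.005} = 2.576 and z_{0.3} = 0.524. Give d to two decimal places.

For a single sample (or paired design) of n = 18: d_min = (z_{α/2} + z_β)/√n.
z-sum = 2.576 + 0.524 = 3.100.
d_min = 3.100 / √18 = 3.100 / 4.243 = 0.731.

d_min ≈ 0.73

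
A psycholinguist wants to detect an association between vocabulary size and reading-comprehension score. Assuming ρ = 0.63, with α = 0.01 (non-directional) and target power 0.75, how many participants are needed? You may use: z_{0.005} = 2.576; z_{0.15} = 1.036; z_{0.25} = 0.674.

Fisher's z: C = ½·ln((1+r)/(1−r)) = ½·ln(4.4054) = 0.7414.
n = ((z_{α/2} + z_β)/C)² + 3.
(2.576 + 0.674) / 0.7414 = 3.250 / 0.7414 = 4.384.
n = 4.384² + 3 = 19.22 + 3 = 22.2.
Round up.

n = 23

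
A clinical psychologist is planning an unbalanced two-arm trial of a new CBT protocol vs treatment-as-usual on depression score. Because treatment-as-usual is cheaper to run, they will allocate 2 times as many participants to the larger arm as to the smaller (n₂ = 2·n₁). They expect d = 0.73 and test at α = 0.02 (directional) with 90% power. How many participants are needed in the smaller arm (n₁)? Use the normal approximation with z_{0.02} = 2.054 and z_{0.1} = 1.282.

n₁ = 32

With allocation ratio k = n₂/n₁ = 2, Var(x̄₁−x̄₂) = σ²(1/n₁ + 1/(k·n₁)) = σ²·(k+1)/(k·n₁).
So n₁ = (1 + 1/k)·((z_{α} + z_β)/d)² = 1.500 × (3.336/0.73)².
n₁ = 1.500 × 20.88 = 31.3.
Round up: n₁ = 32, giving n₂ = 2 × 32 = 64.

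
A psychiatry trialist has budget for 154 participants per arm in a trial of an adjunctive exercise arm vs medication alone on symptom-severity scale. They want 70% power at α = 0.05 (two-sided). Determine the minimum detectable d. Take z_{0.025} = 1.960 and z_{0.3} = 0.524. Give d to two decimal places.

d_min ≈ 0.28

For two independent groups of n = 154 each: d_min = (z_{α/2} + z_β)·√(2/n).
z-sum = 1.960 + 0.524 = 2.484.
d_min = 2.484 × √(2/154) = 2.484 × 0.1140 = 0.283.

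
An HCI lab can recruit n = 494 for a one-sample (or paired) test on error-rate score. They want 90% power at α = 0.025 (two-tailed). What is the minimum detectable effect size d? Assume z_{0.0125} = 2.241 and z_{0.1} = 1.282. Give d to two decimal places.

d_min ≈ 0.16

For a single sample (or paired design) of n = 494: d_min = (z_{α/2} + z_β)/√n.
z-sum = 2.241 + 1.282 = 3.523.
d_min = 3.523 / √494 = 3.523 / 22.226 = 0.159.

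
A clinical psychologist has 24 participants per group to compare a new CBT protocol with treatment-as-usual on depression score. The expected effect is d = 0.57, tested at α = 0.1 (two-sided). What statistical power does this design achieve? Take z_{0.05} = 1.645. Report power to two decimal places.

For two equal groups, power = Φ(d·√(n/2) − z_{α/2}).
d·√(n/2) = 0.57 × √(24/2) = 0.57 × 3.464 = 1.975.
z_β = 1.975 − 1.645 = 0.330.
Power = Φ(0.330) = 0.629.

power ≈ 0.63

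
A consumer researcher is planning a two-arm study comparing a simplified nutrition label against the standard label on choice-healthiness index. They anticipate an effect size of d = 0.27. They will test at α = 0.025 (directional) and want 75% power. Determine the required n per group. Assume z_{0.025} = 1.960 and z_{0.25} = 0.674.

n = 191 per group

For two independent groups with equal n: n = 2·((z_{α} + z_β) / d)².
z_{α} + z_β = 1.960 + 0.674 = 2.634.
n = 2 × (2.634 / 0.27)² = 2 × 9.756² = 2 × 95.17 = 190.3.
Round up to the next whole participant.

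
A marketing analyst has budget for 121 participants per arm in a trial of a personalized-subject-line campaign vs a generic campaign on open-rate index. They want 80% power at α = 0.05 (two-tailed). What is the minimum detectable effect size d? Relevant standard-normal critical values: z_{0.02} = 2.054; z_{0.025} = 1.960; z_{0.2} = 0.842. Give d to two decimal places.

For two independent groups of n = 121 each: d_min = (z_{α/2} + z_β)·√(2/n).
z-sum = 1.960 + 0.842 = 2.802.
d_min = 2.802 × √(2/121) = 2.802 × 0.1286 = 0.360.

d_min ≈ 0.36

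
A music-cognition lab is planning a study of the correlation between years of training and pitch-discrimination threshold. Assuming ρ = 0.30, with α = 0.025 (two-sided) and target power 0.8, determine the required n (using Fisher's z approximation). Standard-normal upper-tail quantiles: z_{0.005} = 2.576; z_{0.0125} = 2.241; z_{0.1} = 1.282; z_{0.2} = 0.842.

Fisher's z: C = ½·ln((1+r)/(1−r)) = ½·ln(1.8571) = 0.3095.
n = ((z_{α/2} + z_β)/C)² + 3.
(2.241 + 0.842) / 0.3095 = 3.083 / 0.3095 = 9.961.
n = 9.961² + 3 = 99.23 + 3 = 102.2.
Round up.

n = 103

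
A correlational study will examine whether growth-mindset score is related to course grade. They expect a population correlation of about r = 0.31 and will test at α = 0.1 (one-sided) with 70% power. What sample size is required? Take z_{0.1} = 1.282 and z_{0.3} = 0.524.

Fisher's z: C = ½·ln((1+r)/(1−r)) = ½·ln(1.8986) = 0.3205.
n = ((z_{α} + z_β)/C)² + 3.
(1.282 + 0.524) / 0.3205 = 1.806 / 0.3205 = 5.635.
n = 5.635² + 3 = 31.75 + 3 = 34.8.
Round up.

n = 35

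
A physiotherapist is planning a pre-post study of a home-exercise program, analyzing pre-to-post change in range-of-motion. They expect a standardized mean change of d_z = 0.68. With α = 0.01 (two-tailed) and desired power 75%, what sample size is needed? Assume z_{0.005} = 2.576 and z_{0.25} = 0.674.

For a paired (one-sample on differences) test: n = ((z_{α/2} + z_β) / d)².
z_{α/2} + z_β = 2.576 + 0.674 = 3.250.
n = (3.250 / 0.68)² = 4.779² = 22.84.
Round up.

n = 23 pairs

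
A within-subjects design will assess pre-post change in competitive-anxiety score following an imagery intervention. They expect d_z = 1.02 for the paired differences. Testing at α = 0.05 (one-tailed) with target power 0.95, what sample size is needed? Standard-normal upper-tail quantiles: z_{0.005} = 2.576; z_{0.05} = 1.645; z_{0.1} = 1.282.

n = 11 pairs

For a paired (one-sample on differences) test: n = ((z_{α} + z_β) / d)².
z_{α} + z_β = 1.645 + 1.645 = 3.290.
n = (3.290 / 1.02)² = 3.225² = 10.40.
Round up.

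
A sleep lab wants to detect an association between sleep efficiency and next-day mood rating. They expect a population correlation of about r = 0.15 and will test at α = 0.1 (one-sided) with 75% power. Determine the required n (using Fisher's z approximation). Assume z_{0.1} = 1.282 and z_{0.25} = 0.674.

n = 171

Fisher's z: C = ½·ln((1+r)/(1−r)) = ½·ln(1.3529) = 0.1511.
n = ((z_{α} + z_β)/C)² + 3.
(1.282 + 0.674) / 0.1511 = 1.956 / 0.1511 = 12.945.
n = 12.945² + 3 = 167.57 + 3 = 170.6.
Round up.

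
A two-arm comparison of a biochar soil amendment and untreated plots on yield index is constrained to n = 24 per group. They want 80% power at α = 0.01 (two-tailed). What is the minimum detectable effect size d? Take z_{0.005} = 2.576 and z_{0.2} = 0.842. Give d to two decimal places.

For two independent groups of n = 24 each: d_min = (z_{α/2} + z_β)·√(2/n).
z-sum = 2.576 + 0.842 = 3.418.
d_min = 3.418 × √(2/24) = 3.418 × 0.2887 = 0.987.

d_min ≈ 0.99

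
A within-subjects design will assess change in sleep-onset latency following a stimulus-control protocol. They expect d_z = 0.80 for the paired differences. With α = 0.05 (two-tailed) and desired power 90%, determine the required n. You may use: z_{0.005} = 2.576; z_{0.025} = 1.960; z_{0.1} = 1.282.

n = 17 pairs

For a paired (one-sample on differences) test: n = ((z_{α/2} + z_β) / d)².
z_{α/2} + z_β = 1.960 + 1.282 = 3.242.
n = (3.242 / 0.80)² = 4.052² = 16.42.
Round up.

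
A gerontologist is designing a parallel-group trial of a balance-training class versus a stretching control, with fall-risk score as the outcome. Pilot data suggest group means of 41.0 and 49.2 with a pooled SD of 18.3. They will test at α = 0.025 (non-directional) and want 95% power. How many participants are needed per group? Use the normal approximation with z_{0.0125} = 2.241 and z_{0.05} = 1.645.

n = 151 per group

Cohen's d = |M₁ − M₂| / SD_pooled = |41.0 − 49.2| / 18.3 = 8.2 / 18.3 = 0.448.
For two independent groups with equal n: n = 2·((z_{α/2} + z_β) / d)².
z_{α/2} + z_β = 2.241 + 1.645 = 3.886.
n = 2 × (3.886 / 0.448)² = 2 × 8.674² = 2 × 75.24 = 150.5.
Round up to the next whole participant.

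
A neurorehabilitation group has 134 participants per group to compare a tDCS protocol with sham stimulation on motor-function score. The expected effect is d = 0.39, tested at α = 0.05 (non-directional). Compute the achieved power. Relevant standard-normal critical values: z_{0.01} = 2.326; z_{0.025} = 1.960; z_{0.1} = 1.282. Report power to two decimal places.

For two equal groups, power = Φ(d·√(n/2) − z_{α/2}).
d·√(n/2) = 0.39 × √(134/2) = 0.39 × 8.185 = 3.192.
z_β = 3.192 − 1.960 = 1.232.
Power = Φ(1.232) = 0.891.

power ≈ 0.89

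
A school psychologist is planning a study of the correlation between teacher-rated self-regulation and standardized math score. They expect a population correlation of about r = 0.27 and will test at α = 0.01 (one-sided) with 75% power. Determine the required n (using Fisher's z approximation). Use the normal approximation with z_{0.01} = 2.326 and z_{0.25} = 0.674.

Fisher's z: C = ½·ln((1+r)/(1−r)) = ½·ln(1.7397) = 0.2769.
n = ((z_{α} + z_β)/C)² + 3.
(2.326 + 0.674) / 0.2769 = 3.000 / 0.2769 = 10.834.
n = 10.834² + 3 = 117.38 + 3 = 120.4.
Round up.

n = 121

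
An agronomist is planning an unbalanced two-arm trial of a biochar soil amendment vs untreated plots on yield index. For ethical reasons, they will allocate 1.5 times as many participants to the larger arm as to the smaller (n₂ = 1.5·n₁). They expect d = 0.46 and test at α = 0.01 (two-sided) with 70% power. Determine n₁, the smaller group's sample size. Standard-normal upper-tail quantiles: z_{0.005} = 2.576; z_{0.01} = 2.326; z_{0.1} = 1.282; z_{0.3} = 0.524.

n₁ = 76

With allocation ratio k = n₂/n₁ = 1.5, Var(x̄₁−x̄₂) = σ²(1/n₁ + 1/(k·n₁)) = σ²·(k+1)/(k·n₁).
So n₁ = (1 + 1/k)·((z_{α/2} + z_β)/d)² = 1.667 × (3.100/0.46)².
n₁ = 1.667 × 45.42 = 75.7.
Round up: n₁ = 76, giving n₂ = 1.5 × 76 = 114.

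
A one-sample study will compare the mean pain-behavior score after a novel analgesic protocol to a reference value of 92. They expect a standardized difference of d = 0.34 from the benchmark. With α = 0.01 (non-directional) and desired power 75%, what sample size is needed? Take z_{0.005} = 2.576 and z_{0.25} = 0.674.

For a one-sample test: n = ((z_{α/2} + z_β) / d)².
z_{α/2} + z_β = 2.576 + 0.674 = 3.250.
n = (3.250 / 0.34)² = 9.559² = 91.37.
Round up.

n = 92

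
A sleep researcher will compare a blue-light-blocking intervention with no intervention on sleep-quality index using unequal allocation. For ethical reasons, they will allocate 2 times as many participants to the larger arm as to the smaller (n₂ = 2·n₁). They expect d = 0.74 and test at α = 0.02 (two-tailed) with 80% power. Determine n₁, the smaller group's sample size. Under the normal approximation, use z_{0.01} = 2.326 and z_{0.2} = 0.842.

With allocation ratio k = n₂/n₁ = 2, Var(x̄₁−x̄₂) = σ²(1/n₁ + 1/(k·n₁)) = σ²·(k+1)/(k·n₁).
So n₁ = (1 + 1/k)·((z_{α/2} + z_β)/d)² = 1.500 × (3.168/0.74)².
n₁ = 1.500 × 18.33 = 27.5.
Round up: n₁ = 28, giving n₂ = 2 × 28 = 56.

n₁ = 28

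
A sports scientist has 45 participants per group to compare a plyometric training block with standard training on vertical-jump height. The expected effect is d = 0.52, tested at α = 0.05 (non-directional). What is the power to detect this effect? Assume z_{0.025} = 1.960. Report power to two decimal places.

For two equal groups, power = Φ(d·√(n/2) − z_{α/2}).
d·√(n/2) = 0.52 × √(45/2) = 0.52 × 4.743 = 2.467.
z_β = 2.467 − 1.960 = 0.507.
Power = Φ(0.507) = 0.694.

power ≈ 0.69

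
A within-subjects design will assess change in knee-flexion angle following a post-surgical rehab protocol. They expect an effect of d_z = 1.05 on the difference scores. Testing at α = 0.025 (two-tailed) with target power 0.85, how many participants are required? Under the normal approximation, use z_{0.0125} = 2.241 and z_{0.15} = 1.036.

For a paired (one-sample on differences) test: n = ((z_{α/2} + z_β) / d)².
z_{α/2} + z_β = 2.241 + 1.036 = 3.277.
n = (3.277 / 1.05)² = 3.121² = 9.74.
Round up.

n = 10 pairs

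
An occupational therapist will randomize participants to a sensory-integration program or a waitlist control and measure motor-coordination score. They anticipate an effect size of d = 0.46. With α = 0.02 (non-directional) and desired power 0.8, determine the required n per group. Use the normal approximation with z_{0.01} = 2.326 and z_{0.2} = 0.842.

For two independent groups with equal n: n = 2·((z_{α/2} + z_β) / d)².
z_{α/2} + z_β = 2.326 + 0.842 = 3.168.
n = 2 × (3.168 / 0.46)² = 2 × 6.887² = 2 × 47.43 = 94.9.
Round up to the next whole participant.

n = 95 per group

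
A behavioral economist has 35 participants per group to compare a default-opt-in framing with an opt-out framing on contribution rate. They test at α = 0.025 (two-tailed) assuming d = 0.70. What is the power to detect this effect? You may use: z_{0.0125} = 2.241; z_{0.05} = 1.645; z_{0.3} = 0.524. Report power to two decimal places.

power ≈ 0.75

For two equal groups, power = Φ(d·√(n/2) − z_{α/2}).
d·√(n/2) = 0.70 × √(35/2) = 0.70 × 4.183 = 2.928.
z_β = 2.928 − 2.241 = 0.687.
Power = Φ(0.687) = 0.754.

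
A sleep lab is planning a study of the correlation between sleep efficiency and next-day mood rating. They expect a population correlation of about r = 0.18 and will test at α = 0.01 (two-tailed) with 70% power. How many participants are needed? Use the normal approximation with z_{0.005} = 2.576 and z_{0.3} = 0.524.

n = 294

Fisher's z: C = ½·ln((1+r)/(1−r)) = ½·ln(1.4390) = 0.1820.
n = ((z_{α/2} + z_β)/C)² + 3.
(2.576 + 0.524) / 0.1820 = 3.100 / 0.1820 = 17.033.
n = 17.033² + 3 = 290.12 + 3 = 293.1.
Round up.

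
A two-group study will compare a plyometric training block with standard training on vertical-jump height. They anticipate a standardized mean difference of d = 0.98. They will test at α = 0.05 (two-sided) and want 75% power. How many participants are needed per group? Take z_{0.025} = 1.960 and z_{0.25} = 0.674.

For two independent groups with equal n: n = 2·((z_{α/2} + z_β) / d)².
z_{α/2} + z_β = 1.960 + 0.674 = 2.634.
n = 2 × (2.634 / 0.98)² = 2 × 2.688² = 2 × 7.22 = 14.4.
Round up to the next whole participant.

n = 15 per group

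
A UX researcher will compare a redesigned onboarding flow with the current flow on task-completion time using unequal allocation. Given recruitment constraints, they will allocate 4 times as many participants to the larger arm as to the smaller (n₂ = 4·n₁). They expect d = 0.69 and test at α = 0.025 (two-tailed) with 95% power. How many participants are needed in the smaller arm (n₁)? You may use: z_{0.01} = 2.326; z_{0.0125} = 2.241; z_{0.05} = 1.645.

n₁ = 40

With allocation ratio k = n₂/n₁ = 4, Var(x̄₁−x̄₂) = σ²(1/n₁ + 1/(k·n₁)) = σ²·(k+1)/(k·n₁).
So n₁ = (1 + 1/k)·((z_{α/2} + z_β)/d)² = 1.250 × (3.886/0.69)².
n₁ = 1.250 × 31.72 = 39.6.
Round up: n₁ = 40, giving n₂ = 4 × 40 = 160.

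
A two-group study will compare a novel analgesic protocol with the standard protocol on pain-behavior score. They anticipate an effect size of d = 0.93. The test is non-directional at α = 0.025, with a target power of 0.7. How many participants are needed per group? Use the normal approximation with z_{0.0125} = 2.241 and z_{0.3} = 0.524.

For two independent groups with equal n: n = 2·((z_{α/2} + z_β) / d)².
z_{α/2} + z_β = 2.241 + 0.524 = 2.765.
n = 2 × (2.765 / 0.93)² = 2 × 2.973² = 2 × 8.84 = 17.7.
Round up to the next whole participant.

n = 18 per group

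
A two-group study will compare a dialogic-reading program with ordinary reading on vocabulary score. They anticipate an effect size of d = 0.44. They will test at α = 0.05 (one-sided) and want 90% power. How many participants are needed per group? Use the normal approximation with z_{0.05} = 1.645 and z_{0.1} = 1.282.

For two independent groups with equal n: n = 2·((z_{α} + z_β) / d)².
z_{α} + z_β = 1.645 + 1.282 = 2.927.
n = 2 × (2.927 / 0.44)² = 2 × 6.652² = 2 × 44.25 = 88.5.
Round up to the next whole participant.

n = 89 per group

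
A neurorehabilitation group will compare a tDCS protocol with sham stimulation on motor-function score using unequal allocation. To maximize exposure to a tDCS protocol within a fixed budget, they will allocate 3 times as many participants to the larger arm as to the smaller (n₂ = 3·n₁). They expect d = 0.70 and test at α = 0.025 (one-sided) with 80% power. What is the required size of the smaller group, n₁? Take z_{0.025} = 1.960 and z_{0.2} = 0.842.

n₁ = 22

With allocation ratio k = n₂/n₁ = 3, Var(x̄₁−x̄₂) = σ²(1/n₁ + 1/(k·n₁)) = σ²·(k+1)/(k·n₁).
So n₁ = (1 + 1/k)·((z_{α} + z_β)/d)² = 1.333 × (2.802/0.70)².
n₁ = 1.333 × 16.02 = 21.4.
Round up: n₁ = 22, giving n₂ = 3 × 22 = 66.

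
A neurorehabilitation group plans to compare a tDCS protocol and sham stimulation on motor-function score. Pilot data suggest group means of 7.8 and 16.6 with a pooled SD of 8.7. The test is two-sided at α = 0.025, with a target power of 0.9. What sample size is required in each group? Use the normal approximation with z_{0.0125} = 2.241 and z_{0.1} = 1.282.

n = 25 per group

Cohen's d = |M₁ − M₂| / SD_pooled = |7.8 − 16.6| / 8.7 = 8.8 / 8.7 = 1.011.
For two independent groups with equal n: n = 2·((z_{α/2} + z_β) / d)².
z_{α/2} + z_β = 2.241 + 1.282 = 3.523.
n = 2 × (3.523 / 1.011)² = 2 × 3.485² = 2 × 12.14 = 24.3.
Round up to the next whole participant.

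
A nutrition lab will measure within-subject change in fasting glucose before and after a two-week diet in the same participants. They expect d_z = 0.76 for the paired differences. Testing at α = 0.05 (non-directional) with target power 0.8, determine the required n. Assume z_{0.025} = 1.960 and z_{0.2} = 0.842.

n = 14 pairs

For a paired (one-sample on differences) test: n = ((z_{α/2} + z_β) / d)².
z_{α/2} + z_β = 1.960 + 0.842 = 2.802.
n = (2.802 / 0.76)² = 3.687² = 13.59.
Round up.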